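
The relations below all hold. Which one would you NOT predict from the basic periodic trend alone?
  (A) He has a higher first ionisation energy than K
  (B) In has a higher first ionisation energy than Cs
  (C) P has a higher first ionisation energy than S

The general trend: first ionisation energy increases across a period and decreases down a group.
(A) He (period 1, group 18) vs K (period 4, group 1): the stated order agrees with the simple trend.
(B) In (period 5, group 13) vs Cs (period 6, group 1): the stated order agrees with the simple trend.
(C) P (period 3, group 15) vs S (period 3, group 16): the stated order contradicts the simple trend.
The exception is (C): S (3p⁴) ionizes more easily than half-filled P (3p³) because the paired 3p electron in S is pushed out by e⁻–e⁻ repulsion.

(C)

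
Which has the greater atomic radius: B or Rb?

Rb

B is in period 2, group 13; Rb is in period 5, group 1.
Radius decreases left→right (rising Z_eff, same n) and increases top→bottom (higher n).
Neither a single period nor a single group — weigh both effects.
Rb > B: both effects reinforce here, so Rb is clearly the larger of the two.
Tabulated atomic radius (pm): B 85, Rb 210.
So Rb has the greater atomic radius (Rb > B).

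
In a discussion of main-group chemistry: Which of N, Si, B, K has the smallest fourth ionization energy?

Si

Consider each +3 ion: N³⁺ still has 2 valence electrons; Si³⁺ still has 1 valence electron; B³⁺ is the bare [He] core; K³⁺ is already 2 electrons into the core.
Usually core removal costs more than valence removal, but here the competition is close: a tightly held n=2 valence electron can cost more to remove than an n=3 core electron, so the actual values have to decide it.
Valence configurations: N³⁺ [He]2s², Si³⁺ [Ne]3s¹.
The numbers (kJ/mol): N 7475, Si 4356, B 25026, K 5877.
Overall IE_4 order: Si < K < N < B.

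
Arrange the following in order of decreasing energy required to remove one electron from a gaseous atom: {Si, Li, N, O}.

N > O > Si > Li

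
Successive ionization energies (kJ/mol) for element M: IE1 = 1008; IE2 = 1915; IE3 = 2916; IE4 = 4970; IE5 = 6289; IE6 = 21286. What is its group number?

Group 15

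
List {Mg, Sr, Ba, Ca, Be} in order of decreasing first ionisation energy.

Be > Mg > Ca > Sr > Ba

Be is in period 2, group 2; Mg is in period 3, group 2; Ca is in period 4, group 2; Sr is in period 5, group 2; Ba is in period 6, group 2.
First ionization energy rises across a period (greater Z_eff holds electrons more tightly) and falls down a group (valence electrons are farther from the nucleus).
All are in group 2, so first ionization energy increases up the group.
So from highest to lowest: Be > Mg > Ca > Sr > Ba.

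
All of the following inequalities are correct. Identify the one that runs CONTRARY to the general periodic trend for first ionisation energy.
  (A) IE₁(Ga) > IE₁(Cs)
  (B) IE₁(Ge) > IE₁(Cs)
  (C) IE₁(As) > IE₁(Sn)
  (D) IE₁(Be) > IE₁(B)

The general trend: first ionisation energy increases across a period and decreases down a group.
(A) Ga (period 4, group 13) vs Cs (period 6, group 1): the stated order agrees with the simple trend.
(B) Ge (period 4, group 14) vs Cs (period 6, group 1): the stated order agrees with the simple trend.
(C) As (period 4, group 15) vs Sn (period 5, group 14): the stated order agrees with the simple trend.
(D) Be (period 2, group 2) vs B (period 2, group 13): the stated order contradicts the simple trend.
The exception is (D): removing B's lone 2p electron is easier than breaking Be's filled 2s².

(D)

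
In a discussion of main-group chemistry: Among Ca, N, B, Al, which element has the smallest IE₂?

Ca

Consider each +1 ion: Ca⁺ still has 1 valence electron; N⁺ still has 4 valence electrons; B⁺ still has 2 valence electrons; Al⁺ still has 2 valence electrons.
All are still removing valence electrons, so compare the +1 ions as you would atoms: IE_2 generally rises across a period (higher Z_eff) and falls down a group (larger shell), subject to the usual subshell exceptions.
Valence configurations: Ca⁺ [Ar]4s¹, N⁺ [He]2s²2p², B⁺ [He]2s², Al⁺ [Ne]3s².
Tabulated IE_2 (kJ/mol): Ca 1145, N 2856, B 2427, Al 1817.
So the second ionization energies run Ca < Al < B < N.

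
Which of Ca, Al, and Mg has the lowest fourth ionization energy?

Ca

After 3 electrons have been removed, what remains? Ca³⁺ is already 1 electron into the core; Al³⁺ is the bare [Ne] core; Mg³⁺ is already 1 electron into the core.
All of these are removing an electron from a noble-gas core or deeper; the smaller core (lower principal quantum number) is held far more tightly, and within a period the higher nuclear charge binds the same core more tightly.
Approximate IE_4 values (kJ/mol): Ca 6491, Al 11577, Mg 10543.
Hence IE_4: Ca < Mg < Al.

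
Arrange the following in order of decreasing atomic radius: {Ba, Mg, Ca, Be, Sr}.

Ba > Sr > Ca > Mg > Be

Be is in period 2, group 2; Mg is in period 3, group 2; Ca is in period 4, group 2; Sr is in period 5, group 2; Ba is in period 6, group 2.
Atomic radius shrinks across a period as nuclear charge pulls the same shell inward, and grows down a group as new shells are added.
All are in group 2, so atomic radius increases down the group.
So from largest to smallest: Ba > Sr > Ca > Mg > Be.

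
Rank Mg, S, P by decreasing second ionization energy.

S > P > Mg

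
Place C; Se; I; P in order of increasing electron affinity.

P < C < Se < I

C is in period 2, group 14; P is in period 3, group 15; Se is in period 4, group 16; I is in period 5, group 17.
Atoms with high Z_eff and room in the valence shell (especially the halogens) have the most exothermic electron affinities.
A diagonal step moves right (one effect) and down (the opposite effect) at once.
C > P: the two effects oppose for this pair; the down-group effect wins (122 vs 72 kJ/mol).
Se > C: the two effects oppose for this pair; the across-period effect wins (195 vs 122 kJ/mol).
I > Se: period and group pull opposite ways; the across-period shift dominates (295 vs 195 kJ/mol).
Tabulated electron affinity (kJ/mol): C 122, P 72, Se 195, I 295.
So from lowest to highest: P < C < Se < I.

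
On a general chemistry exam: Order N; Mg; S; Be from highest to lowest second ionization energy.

N, S, Be, Mg

After 1 electron has been removed, what remains? N⁺ still has 4 valence electrons; Mg⁺ still has 1 valence electron; S⁺ still has 5 valence electrons; Be⁺ still has 1 valence electron.
All are still removing valence electrons, so compare the +1 ions as you would atoms: IE_2 generally rises across a period (higher Z_eff) and falls down a group (larger shell), subject to the usual subshell exceptions.
Valence configurations: N⁺ [He]2s²2p², Mg⁺ [Ne]3s¹, S⁺ [Ne]3s²3p³, Be⁺ [He]2s¹.
Tabulated IE_2 (kJ/mol): N 2856, Mg 1451, S 2252, Be 1757.
Hence IE_2: Mg < Be < S < N.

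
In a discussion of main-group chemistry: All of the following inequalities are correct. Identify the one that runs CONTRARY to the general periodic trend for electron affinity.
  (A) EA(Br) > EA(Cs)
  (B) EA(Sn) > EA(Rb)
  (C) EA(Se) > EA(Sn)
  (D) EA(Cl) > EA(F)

(D)

The general trend: electron affinity increases across a period and decreases down a group.
(A) Br (period 4, group 17) vs Cs (period 6, group 1): the stated order agrees with the simple trend.
(B) Sn (period 5, group 14) vs Rb (period 5, group 1): the stated order agrees with the simple trend.
(C) Se (period 4, group 16) vs Sn (period 5, group 14): the stated order agrees with the simple trend.
(D) Cl (period 3, group 17) vs F (period 2, group 17): the stated order contradicts the simple trend.
The exception is (D): F's small 2p subshell makes the incoming electron feel strong e⁻–e⁻ repulsion, so Cl actually releases more energy on gaining an electron.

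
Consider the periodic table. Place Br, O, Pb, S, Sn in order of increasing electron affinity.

O is in period 2, group 16; S is in period 3, group 16; Br is in period 4, group 17; Sn is in period 5, group 14; Pb is in period 6, group 14.
EA tends to increase across a period and decrease down a group, though the pattern is less regular than for IE or radius.
Neither a single period nor a single group — weigh both effects.
Sn > Pb: Sn sits above Pb in group 14, so the down-group effect alone puts Sn higher.
O > Sn: both effects reinforce here, so O is clearly the higher of the two.
S > O: this pair runs against the simple trend — see the exception note.
Br > S: the two effects oppose for this pair; the across-period effect wins (325 vs 200 kJ/mol).
Note the exception: S has a higher electron affinity than O, contrary to the simple trend — the compact 2p subshell of O repels the added electron more than S's larger 3p does.
Approximate values (kJ/mol): O 141, S 200, Br 325, Sn 107, Pb 35.
So from lowest to highest: Pb < Sn < O < S < Br.

Pb < Sn < O < S < Br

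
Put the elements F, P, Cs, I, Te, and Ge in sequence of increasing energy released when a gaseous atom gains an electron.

Cs, P, Ge, Te, I, F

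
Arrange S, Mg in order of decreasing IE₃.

IE_3 is the cost of taking one more electron from the +2 cation: S²⁺ still has 4 valence electrons; Mg²⁺ is the bare [Ne] core.
Core electrons are held far more tightly than valence electrons, so Mg tops the IE_3 order.
Approximate IE_3 values (kJ/mol): S 3357, Mg 7733.
Overall IE_3 order: S < Mg.

Mg > S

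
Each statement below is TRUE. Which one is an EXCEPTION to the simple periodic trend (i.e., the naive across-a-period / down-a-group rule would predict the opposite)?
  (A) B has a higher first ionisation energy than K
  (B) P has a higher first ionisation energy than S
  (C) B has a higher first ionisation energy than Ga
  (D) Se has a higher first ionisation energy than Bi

The general trend: first ionisation energy increases across a period and decreases down a group.
(A) B (period 2, group 13) vs K (period 4, group 1): the stated order agrees with the simple trend.
(B) P (period 3, group 15) vs S (period 3, group 16): the stated order contradicts the simple trend.
(C) B (period 2, group 13) vs Ga (period 4, group 13): the stated order agrees with the simple trend.
(D) Se (period 4, group 16) vs Bi (period 6, group 15): the stated order agrees with the simple trend.
The exception is (B): S (3p⁴) ionizes more easily than half-filled P (3p³) because the paired 3p electron in S is pushed out by e⁻–e⁻ repulsion.

(B)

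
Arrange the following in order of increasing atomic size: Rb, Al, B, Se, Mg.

B is in period 2, group 13; Mg is in period 3, group 2; Al is in period 3, group 13; Se is in period 4, group 16; Rb is in period 5, group 1.
Atomic radius shrinks across a period as nuclear charge pulls the same shell inward, and grows down a group as new shells are added.
Neither a single period nor a single group — weigh both effects.
Se > B: period and group pull opposite ways; the down-group shift dominates (116 vs 85 pm).
Al > Se: the two effects oppose for this pair; the across-period effect wins (126 vs 116 pm).
Mg > Al: both are in period 3; the period trend gives Mg the larger value.
Rb > Mg: relative to Mg, both the across-period and down-group shifts push Rb's atomic radius up.
Approximate values (pm): B 85, Mg 139, Al 126, Se 116, Rb 210.
So from smallest to largest: B < Se < Al < Mg < Rb.

B, Se, Al, Mg, Rb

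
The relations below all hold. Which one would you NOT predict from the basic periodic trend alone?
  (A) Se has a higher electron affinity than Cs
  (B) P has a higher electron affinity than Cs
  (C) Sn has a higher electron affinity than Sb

The general trend: electron affinity increases across a period and decreases down a group.
(A) Se (period 4, group 16) vs Cs (period 6, group 1): the stated order agrees with the simple trend.
(B) P (period 3, group 15) vs Cs (period 6, group 1): the stated order agrees with the simple trend.
(C) Sn (period 5, group 14) vs Sb (period 5, group 15): the stated order contradicts the simple trend.
The exception is (C): adding an electron to Sb's half-filled 5p³ is unfavourable, so Sn has the more exothermic EA.

(C)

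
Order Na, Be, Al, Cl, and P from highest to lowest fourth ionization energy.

Be > Al > Na > Cl > P

Consider each +3 ion: Na³⁺ is already 2 electrons into the core; Be³⁺ is already 1 electron into the core; Al³⁺ is the bare [Ne] core; Cl³⁺ still has 4 valence electrons; P³⁺ still has 2 valence electrons.
Breaking into a closed-shell core is much more expensive than removing a leftover valence electron — Na, Al and Be have the largest IE_4 here.
Valence configurations: Cl³⁺ [Ne]3s²3p², P³⁺ [Ne]3s².
Tabulated IE_4 (kJ/mol): Na 9543, Be 21007, Al 11577, Cl 5159, P 4964.
Overall IE_4 order: P < Cl < Na < Al < Be.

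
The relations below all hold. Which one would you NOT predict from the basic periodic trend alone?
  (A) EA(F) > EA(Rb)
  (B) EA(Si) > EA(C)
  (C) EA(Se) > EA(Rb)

The general trend: electron affinity increases across a period and decreases down a group.
(A) F (period 2, group 17) vs Rb (period 5, group 1): the stated order agrees with the simple trend.
(B) Si (period 3, group 14) vs C (period 2, group 14): the stated order contradicts the simple trend.
(C) Se (period 4, group 16) vs Rb (period 5, group 1): the stated order agrees with the simple trend.
The exception is (B): Si's larger, more diffuse 3p orbitals accept an added electron slightly more readily than C's compact 2p.

(B)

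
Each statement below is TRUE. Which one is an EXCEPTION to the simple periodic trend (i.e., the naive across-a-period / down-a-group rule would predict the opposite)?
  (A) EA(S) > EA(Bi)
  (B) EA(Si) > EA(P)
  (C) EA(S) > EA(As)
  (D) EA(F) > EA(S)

(B)

The general trend: electron affinity increases across a period and decreases down a group.
(A) S (period 3, group 16) vs Bi (period 6, group 15): the stated order agrees with the simple trend.
(B) Si (period 3, group 14) vs P (period 3, group 15): the stated order contradicts the simple trend.
(C) S (period 3, group 16) vs As (period 4, group 15): the stated order agrees with the simple trend.
(D) F (period 2, group 17) vs S (period 3, group 16): the stated order agrees with the simple trend.
The exception is (B): adding an electron to P's half-filled 3p³ is unfavourable, so Si (3p²) has the more exothermic EA.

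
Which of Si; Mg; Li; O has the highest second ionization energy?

IE_2 is the cost of taking one more electron from the +1 cation: Si⁺ still has 3 valence electrons; Mg⁺ still has 1 valence electron; Li⁺ is the bare [He] core; O⁺ still has 5 valence electrons.
Pulling an electron out of a noble-gas core costs far more than removing a remaining valence electron, so Li sits at the high end of IE_2.
Valence configurations: Si⁺ [Ne]3s²3p¹, Mg⁺ [Ne]3s¹, O⁺ [He]2s²2p³.
Approximate IE_2 values (kJ/mol): Si 1577, Mg 1451, Li 7298, O 3388.
Hence IE_2: Mg < Si < O < Li.

Li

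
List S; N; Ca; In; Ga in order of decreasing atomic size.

N is in period 2, group 15; S is in period 3, group 16; Ca is in period 4, group 2; Ga is in period 4, group 13; In is in period 5, group 13.
Atomic radius shrinks across a period as nuclear charge pulls the same shell inward, and grows down a group as new shells are added.
Here both period and group differ, so the two effects have to be weighed against each other.
S > N: period and group pull opposite ways; the down-group shift dominates (103 vs 71 pm).
Ga > S: relative to S, both the across-period and down-group shifts push Ga's atomic radius up.
In > Ga: they share group 13; the group trend gives In the larger value.
Ca > In: the two effects oppose for this pair; the across-period effect wins (171 vs 142 pm).
For reference (pm): N 71, S 103, Ca 171, Ga 124, In 142.
So from largest to smallest: Ca > In > Ga > S > N.

Ca, In, Ga, S, N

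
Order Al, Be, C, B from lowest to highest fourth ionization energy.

C < Al < Be < B

Consider each +3 ion: Al³⁺ is the bare [Ne] core; Be³⁺ is already 1 electron into the core; C³⁺ still has 1 valence electron; B³⁺ is the bare [He] core.
Pulling an electron out of a noble-gas core costs far more than removing a remaining valence electron, so Al, Be and B sit at the high end of IE_4.
The numbers (kJ/mol): Al 11577, Be 21007, C 6223, B 25026.
Overall IE_4 order: C < Al < Be < B.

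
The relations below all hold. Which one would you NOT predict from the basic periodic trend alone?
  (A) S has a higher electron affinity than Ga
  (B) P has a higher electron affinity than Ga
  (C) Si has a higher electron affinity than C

The general trend: electron affinity increases across a period and decreases down a group.
(A) S (period 3, group 16) vs Ga (period 4, group 13): the stated order agrees with the simple trend.
(B) P (period 3, group 15) vs Ga (period 4, group 13): the stated order agrees with the simple trend.
(C) Si (period 3, group 14) vs C (period 2, group 14): the stated order contradicts the simple trend.
The exception is (C): Si's larger, more diffuse 3p orbitals accept an added electron slightly more readily than C's compact 2p.

(C)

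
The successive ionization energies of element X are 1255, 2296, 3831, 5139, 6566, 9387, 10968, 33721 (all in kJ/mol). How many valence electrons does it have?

Look for the largest jump between consecutive ionization energies: IE8/IE7 ≈ 3.1, far larger than any earlier ratio.
That jump marks the point where a core electron is being removed. So the atom has 7 valence electrons.

7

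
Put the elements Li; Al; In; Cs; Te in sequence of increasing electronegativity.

Cs < Li < Al < In < Te

Li is in period 2, group 1; Al is in period 3, group 13; In is in period 5, group 13; Te is in period 5, group 16; Cs is in period 6, group 1.
Electronegativity increases across a period and decreases down a group, tracking effective nuclear charge and atomic size.
Here both period and group differ, so the two effects have to be weighed against each other.
Li > Cs: they share group 1; the group trend gives Li the larger value.
Al > Li: the two effects oppose for this pair; the across-period effect wins (1.61 vs 0.98).
In > Al: this pair runs against the simple trend — see the exception note.
Te > In: both are in period 5; the period trend gives Te the larger value.
Note the exception: In has a higher electronegativity than Al, contrary to the simple trend — poor shielding by filled d (and f) subshells raises the heavier element's effective nuclear charge more than the simple down-group trend predicts.
Tabulated electronegativity (Pauling): Li 0.98, Al 1.61, In 1.78, Te 2.10, Cs 0.79.
So from lowest to highest: Cs < Li < Al < In < Te.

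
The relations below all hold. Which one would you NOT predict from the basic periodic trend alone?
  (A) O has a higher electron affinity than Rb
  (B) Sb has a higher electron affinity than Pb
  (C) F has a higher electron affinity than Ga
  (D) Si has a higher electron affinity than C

The general trend: electron affinity increases across a period and decreases down a group.
(A) O (period 2, group 16) vs Rb (period 5, group 1): the stated order agrees with the simple trend.
(B) Sb (period 5, group 15) vs Pb (period 6, group 14): the stated order agrees with the simple trend.
(C) F (period 2, group 17) vs Ga (period 4, group 13): the stated order agrees with the simple trend.
(D) Si (period 3, group 14) vs C (period 2, group 14): the stated order contradicts the simple trend.
The exception is (D): Si's larger, more diffuse 3p orbitals accept an added electron slightly more readily than C's compact 2p.

(D)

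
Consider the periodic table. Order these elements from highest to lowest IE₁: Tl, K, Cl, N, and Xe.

N, Cl, Xe, Tl, K

N is in period 2, group 15; Cl is in period 3, group 17; K is in period 4, group 1; Xe is in period 5, group 18; Tl is in period 6, group 13.
First ionization energy rises across a period (greater Z_eff holds electrons more tightly) and falls down a group (valence electrons are farther from the nucleus).
These span different periods and groups, so the two trends combine.
Tl > K: the two effects oppose for this pair; the across-period effect wins (589 vs 419 kJ/mol).
Xe > Tl: relative to Tl, both the across-period and down-group shifts push Xe's first ionization energy up.
Cl > Xe: the two effects oppose for this pair; the down-group effect wins (1251 vs 1170 kJ/mol).
N > Cl: the two effects oppose for this pair; the down-group effect wins (1402 vs 1251 kJ/mol).
Approximate values (kJ/mol): N 1402, Cl 1251, K 419, Xe 1170, Tl 589.
So from highest to lowest: N > Cl > Xe > Tl > K.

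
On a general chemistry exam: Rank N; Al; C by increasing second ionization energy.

After 1 electron has been removed, what remains? N⁺ still has 4 valence electrons; Al⁺ still has 2 valence electrons; C⁺ still has 3 valence electrons.
All are still removing valence electrons, so compare the +1 ions as you would atoms: IE_2 generally rises across a period (higher Z_eff) and falls down a group (larger shell), subject to the usual subshell exceptions.
Valence configurations: N⁺ [He]2s²2p², Al⁺ [Ne]3s², C⁺ [He]2s²2p¹.
The numbers (kJ/mol): N 2856, Al 1817, C 2353.
Putting it together, IE_2: Al < C < N.

Al < C < N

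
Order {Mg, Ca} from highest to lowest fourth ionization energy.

IE_4 is the cost of taking one more electron from the +3 cation: Mg³⁺ is already 1 electron into the core; Ca³⁺ is already 1 electron into the core.
All of these are removing an electron from a noble-gas core or deeper; the smaller core (lower principal quantum number) is held far more tightly, and within a period the higher nuclear charge binds the same core more tightly.
The numbers (kJ/mol): Mg 10543, Ca 6491.
Putting it together, IE_4: Ca < Mg.

Mg, Ca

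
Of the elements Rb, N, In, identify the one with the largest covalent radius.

N is in period 2, group 15; Rb is in period 5, group 1; In is in period 5, group 13.
Atomic radius shrinks across a period as nuclear charge pulls the same shell inward, and grows down a group as new shells are added.
Neither a single period nor a single group — weigh both effects.
In > N: relative to N, both the across-period and down-group shifts push In's atomic radius up.
Rb > In: Rb lies to the left of In in period 5, so the across-period effect alone puts Rb larger.
Tabulated atomic radius (pm): N 71, Rb 210, In 142.
The largest covalent radius among these belongs to Rb.

Rb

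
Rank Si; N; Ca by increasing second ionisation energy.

IE_2 is the cost of taking one more electron from the +1 cation: Si⁺ still has 3 valence electrons; N⁺ still has 4 valence electrons; Ca⁺ still has 1 valence electron.
All are still removing valence electrons, so compare the +1 ions as you would atoms: IE_2 generally rises across a period (higher Z_eff) and falls down a group (larger shell), subject to the usual subshell exceptions.
Valence configurations: Si⁺ [Ne]3s²3p¹, N⁺ [He]2s²2p², Ca⁺ [Ar]4s¹.
Approximate IE_2 values (kJ/mol): Si 1577, N 2856, Ca 1145.
Hence IE_2: Ca < Si < N.

Ca, Si, N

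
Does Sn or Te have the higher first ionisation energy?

Sn is in period 5, group 14; Te is in period 5, group 16.
Across a period the outer electron is held more tightly (higher IE₁); down a group it sits in a higher shell, more shielded, and comes off more easily.
All lie in period 5, so first ionization energy increases left to right.
So Te has the higher first ionisation energy (Te > Sn).

Te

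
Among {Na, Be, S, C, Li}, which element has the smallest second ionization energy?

After 1 electron has been removed, what remains? Na⁺ is the bare [Ne] core; Be⁺ still has 1 valence electron; S⁺ still has 5 valence electrons; C⁺ still has 3 valence electrons; Li⁺ is the bare [He] core.
Breaking into a closed-shell core is much more expensive than removing a leftover valence electron — Na and Li have the largest IE_2 here.
Valence configurations: Be⁺ [He]2s¹, S⁺ [Ne]3s²3p³, C⁺ [He]2s²2p¹.
Approximate IE_2 values (kJ/mol): Na 4562, Be 1757, S 2252, C 2353, Li 7298.
So the second ionization energies run Be < S < C < Na < Li.

Be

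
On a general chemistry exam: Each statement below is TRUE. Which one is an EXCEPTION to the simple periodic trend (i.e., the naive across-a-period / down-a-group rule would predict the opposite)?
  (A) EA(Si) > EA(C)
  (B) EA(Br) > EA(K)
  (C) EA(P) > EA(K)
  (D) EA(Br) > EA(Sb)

(A)

The general trend: electron affinity increases across a period and decreases down a group.
(A) Si (period 3, group 14) vs C (period 2, group 14): the stated order contradicts the simple trend.
(B) Br (period 4, group 17) vs K (period 4, group 1): the stated order agrees with the simple trend.
(C) P (period 3, group 15) vs K (period 4, group 1): the stated order agrees with the simple trend.
(D) Br (period 4, group 17) vs Sb (period 5, group 15): the stated order agrees with the simple trend.
The exception is (A): Si's larger, more diffuse 3p orbitals accept an added electron slightly more readily than C's compact 2p.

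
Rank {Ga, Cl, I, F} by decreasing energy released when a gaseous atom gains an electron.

Cl, F, I, Ga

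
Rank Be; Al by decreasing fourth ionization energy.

Be > Al

After 3 electrons have been removed, what remains? Be³⁺ is already 1 electron into the core; Al³⁺ is the bare [Ne] core.
All of these are removing an electron from a noble-gas core or deeper; the smaller core (lower principal quantum number) is held far more tightly, and within a period the higher nuclear charge binds the same core more tightly.
The numbers (kJ/mol): Be 21007, Al 11577.
Putting it together, IE_4: Al < Be.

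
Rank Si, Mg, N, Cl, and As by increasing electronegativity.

Mg < Si < As < N < Cl

N is in period 2, group 15; Mg is in period 3, group 2; Si is in period 3, group 14; Cl is in period 3, group 17; As is in period 4, group 15.
EN rises left→right (higher Z_eff, smaller atoms) and falls top→bottom (larger, more shielded atoms).
Neither a single period nor a single group — weigh both effects.
Si > Mg: both are in period 3; the period trend gives Si the larger value.
As > Si: the two effects oppose for this pair; the across-period effect wins (2.18 vs 1.90).
N > As: they share group 15; the group trend gives N the larger value.
Cl > N: period and group pull opposite ways; the across-period shift dominates (3.16 vs 3.04).
Tabulated electronegativity (Pauling): N 3.04, Mg 1.31, Si 1.90, Cl 3.16, As 2.18.
So from lowest to highest: Mg < Si < As < N < Cl.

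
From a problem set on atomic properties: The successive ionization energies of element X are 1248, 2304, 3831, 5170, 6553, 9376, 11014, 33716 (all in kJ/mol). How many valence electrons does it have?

Look for the largest jump between consecutive ionization energies: IE8/IE7 ≈ 3.1, far larger than any earlier ratio.
That jump marks the point where a core electron is being removed. So the atom has 7 valence electrons.

7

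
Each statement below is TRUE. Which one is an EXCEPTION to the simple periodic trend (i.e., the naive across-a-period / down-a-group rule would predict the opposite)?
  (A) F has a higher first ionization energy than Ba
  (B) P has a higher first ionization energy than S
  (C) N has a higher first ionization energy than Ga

The general trend: first ionization energy increases across a period and decreases down a group.
(A) F (period 2, group 17) vs Ba (period 6, group 2): the stated order agrees with the simple trend.
(B) P (period 3, group 15) vs S (period 3, group 16): the stated order contradicts the simple trend.
(C) N (period 2, group 15) vs Ga (period 4, group 13): the stated order agrees with the simple trend.
The exception is (B): S (3p⁴) ionizes more easily than half-filled P (3p³) because the paired 3p electron in S is pushed out by e⁻–e⁻ repulsion.

(B)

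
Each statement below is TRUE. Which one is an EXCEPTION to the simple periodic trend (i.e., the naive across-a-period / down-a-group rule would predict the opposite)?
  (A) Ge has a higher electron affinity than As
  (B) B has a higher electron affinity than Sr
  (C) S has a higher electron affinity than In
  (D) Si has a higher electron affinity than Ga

(A)

The general trend: electron affinity increases across a period and decreases down a group.
(A) Ge (period 4, group 14) vs As (period 4, group 15): the stated order contradicts the simple trend.
(B) B (period 2, group 13) vs Sr (period 5, group 2): the stated order agrees with the simple trend.
(C) S (period 3, group 16) vs In (period 5, group 13): the stated order agrees with the simple trend.
(D) Si (period 3, group 14) vs Ga (period 4, group 13): the stated order agrees with the simple trend.
The exception is (A): adding an electron to As's half-filled 4p³ is unfavourable, so Ge (4p²) has the more exothermic EA.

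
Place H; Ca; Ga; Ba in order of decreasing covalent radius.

H is in period 1, group 1; Ca is in period 4, group 2; Ga is in period 4, group 13; Ba is in period 6, group 2.
Across a period the added protons contract the valence shell; down a group each new principal shell makes the atom larger.
These span different periods and groups, so the two trends combine.
Ga > H: period and group pull opposite ways; the down-group shift dominates (124 vs 32 pm).
Ca > Ga: Ca lies to the left of Ga in period 4, so the across-period effect alone puts Ca larger.
Ba > Ca: they share group 2; the group trend gives Ba the larger value.
For reference (pm): H 32, Ca 171, Ga 124, Ba 196.
So from largest to smallest: Ba > Ca > Ga > H.

Ba > Ca > Ga > H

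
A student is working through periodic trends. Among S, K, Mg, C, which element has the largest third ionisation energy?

IE_3 is the cost of taking one more electron from the +2 cation: S²⁺ still has 4 valence electrons; K²⁺ is already 1 electron into the core; Mg²⁺ is the bare [Ne] core; C²⁺ still has 2 valence electrons.
Usually core removal costs more than valence removal, but here the competition is close: a tightly held n=2 valence electron can cost more to remove than an n=3 core electron, so the actual values have to decide it.
Valence configurations: S²⁺ [Ne]3s²3p², C²⁺ [He]2s².
Tabulated IE_3 (kJ/mol): S 3357, K 4420, Mg 7733, C 4620.
Overall IE_3 order: S < K < C < Mg.

Mg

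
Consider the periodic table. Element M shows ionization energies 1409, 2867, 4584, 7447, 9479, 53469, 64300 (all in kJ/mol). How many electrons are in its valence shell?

5

Look for the largest jump between consecutive ionization energies: IE6/IE5 ≈ 5.6, far larger than any earlier ratio.
That jump marks the point where a core electron is being removed. So the atom has 5 valence electrons.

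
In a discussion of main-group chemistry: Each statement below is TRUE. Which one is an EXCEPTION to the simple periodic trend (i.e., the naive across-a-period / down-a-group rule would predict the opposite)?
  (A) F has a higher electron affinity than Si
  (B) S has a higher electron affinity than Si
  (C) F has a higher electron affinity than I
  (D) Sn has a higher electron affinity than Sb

The general trend: electron affinity increases across a period and decreases down a group.
(A) F (period 2, group 17) vs Si (period 3, group 14): the stated order agrees with the simple trend.
(B) S (period 3, group 16) vs Si (period 3, group 14): the stated order agrees with the simple trend.
(C) F (period 2, group 17) vs I (period 5, group 17): the stated order agrees with the simple trend.
(D) Sn (period 5, group 14) vs Sb (period 5, group 15): the stated order contradicts the simple trend.
The exception is (D): adding an electron to Sb's half-filled 5p³ is unfavourable, so Sn has the more exothermic EA.

(D)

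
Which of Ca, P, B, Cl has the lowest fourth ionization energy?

After 3 electrons have been removed, what remains? Ca³⁺ is already 1 electron into the core; P³⁺ still has 2 valence electrons; B³⁺ is the bare [He] core; Cl³⁺ still has 4 valence electrons.
Breaking into a closed-shell core is much more expensive than removing a leftover valence electron — Ca and B have the largest IE_4 here.
Valence configurations: P³⁺ [Ne]3s², Cl³⁺ [Ne]3s²3p².
Approximate IE_4 values (kJ/mol): Ca 6491, P 4964, B 25026, Cl 5159.
Hence IE_4: P < Cl < Ca < B.

P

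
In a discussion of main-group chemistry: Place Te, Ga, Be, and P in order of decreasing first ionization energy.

P > Be > Te > Ga

Be is in period 2, group 2; P is in period 3, group 15; Ga is in period 4, group 13; Te is in period 5, group 16.
First ionization energy rises across a period (greater Z_eff holds electrons more tightly) and falls down a group (valence electrons are farther from the nucleus).
Here both period and group differ, so the two effects have to be weighed against each other.
Te > Ga: the two effects oppose for this pair; the across-period effect wins (869 vs 579 kJ/mol).
Be > Te: the two effects oppose for this pair; the down-group effect wins (900 vs 869 kJ/mol).
P > Be: the two effects oppose for this pair; the across-period effect wins (1012 vs 900 kJ/mol).
For reference (kJ/mol): Be 900, P 1012, Ga 579, Te 869.
So from highest to lowest: P > Be > Te > Ga.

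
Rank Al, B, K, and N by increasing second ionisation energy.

Al < B < N < K

The second ionization energy removes an electron from the +1 ion. For each element: Al⁺ still has 2 valence electrons; B⁺ still has 2 valence electrons; K⁺ is the bare [Ar] core; N⁺ still has 4 valence electrons.
Breaking into a closed-shell core is much more expensive than removing a leftover valence electron — K has the largest IE_2 here.
Valence configurations: Al⁺ [Ne]3s², B⁺ [He]2s², N⁺ [He]2s²2p².
The numbers (kJ/mol): Al 1817, B 2427, K 3052, N 2856.
Overall IE_2 order: Al < B < N < K.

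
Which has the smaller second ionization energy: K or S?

S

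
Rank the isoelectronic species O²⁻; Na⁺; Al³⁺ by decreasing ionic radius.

All of these have 10 electrons, so size is governed by nuclear charge alone: the more protons, the stronger the pull on the same electron cloud, and the smaller the ion.
Nuclear charges: Al³⁺ (Z=13), Na⁺ (Z=11), O²⁻ (Z=8).
Largest to smallest: O²⁻ > Na⁺ > Al³⁺.

O²⁻ > Na⁺ > Al³⁺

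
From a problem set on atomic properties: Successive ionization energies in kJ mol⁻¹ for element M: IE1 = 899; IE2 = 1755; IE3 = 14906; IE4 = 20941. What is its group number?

Look for the largest jump between consecutive ionization energies: IE3/IE2 ≈ 8.5, far larger than any earlier ratio.
That jump marks the point where a core electron is being removed. So the atom has 2 valence electrons.
A main-group element with 2 valence electrons is in group 2.

Group 2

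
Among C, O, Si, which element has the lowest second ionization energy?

The second ionization energy removes an electron from the +1 ion. For each element: C⁺ still has 3 valence electrons; O⁺ still has 5 valence electrons; Si⁺ still has 3 valence electrons.
All are still removing valence electrons, so compare the +1 ions as you would atoms: IE_2 generally rises across a period (higher Z_eff) and falls down a group (larger shell), subject to the usual subshell exceptions.
Valence configurations: C⁺ [He]2s²2p¹, O⁺ [He]2s²2p³, Si⁺ [Ne]3s²3p¹.
The numbers (kJ/mol): C 2353, O 3388, Si 1577.
Hence IE_2: Si < C < O.

Si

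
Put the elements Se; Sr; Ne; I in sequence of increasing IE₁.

Ne is in period 2, group 18; Se is in period 4, group 16; Sr is in period 5, group 2; I is in period 5, group 17.
IE₁ increases left→right with effective nuclear charge and decreases top→bottom as the valence shell moves farther out.
These span different periods and groups, so the two trends combine.
Se > Sr: both effects reinforce here, so Se is clearly the higher of the two.
I > Se: the two effects oppose for this pair; the across-period effect wins (1008 vs 941 kJ/mol).
Ne > I: relative to I, both the across-period and down-group shifts push Ne's first ionization energy up.
Tabulated first ionization energy (kJ/mol): Ne 2081, Se 941, Sr 550, I 1008.
So from lowest to highest: Sr < Se < I < Ne.

Sr, Se, I, Ne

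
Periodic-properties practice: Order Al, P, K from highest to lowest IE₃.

Consider each +2 ion: Al²⁺ still has 1 valence electron; P²⁺ still has 3 valence electrons; K²⁺ is already 1 electron into the core.
Core electrons are held far more tightly than valence electrons, so K tops the IE_3 order.
Valence configurations: Al²⁺ [Ne]3s¹, P²⁺ [Ne]3s²3p¹.
Tabulated IE_3 (kJ/mol): Al 2745, P 2914, K 4420.
Putting it together, IE_3: Al < P < K.

K, P, Al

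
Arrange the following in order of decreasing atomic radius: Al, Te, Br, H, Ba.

Ba > Te > Al > Br > H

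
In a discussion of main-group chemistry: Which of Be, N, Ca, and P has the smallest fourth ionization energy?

The fourth ionization energy removes an electron from the +3 ion. For each element: Be³⁺ is already 1 electron into the core; N³⁺ still has 2 valence electrons; Ca³⁺ is already 1 electron into the core; P³⁺ still has 2 valence electrons.
Usually core removal costs more than valence removal, but here the competition is close: a tightly held n=2 valence electron can cost more to remove than an n=3 core electron, so the actual values have to decide it.
Valence configurations: N³⁺ [He]2s², P³⁺ [Ne]3s².
The numbers (kJ/mol): Be 21007, N 7475, Ca 6491, P 4964.
Putting it together, IE_4: P < Ca < N < Be.

P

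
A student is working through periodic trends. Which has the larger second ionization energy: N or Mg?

Consider each +1 ion: N⁺ still has 4 valence electrons; Mg⁺ still has 1 valence electron.
All are still removing valence electrons, so compare the +1 ions as you would atoms: IE_2 generally rises across a period (higher Z_eff) and falls down a group (larger shell), subject to the usual subshell exceptions.
Valence configurations: N⁺ [He]2s²2p², Mg⁺ [Ne]3s¹.
Tabulated IE_2 (kJ/mol): N 2856, Mg 1451.
So the second ionization energies run Mg < N.

N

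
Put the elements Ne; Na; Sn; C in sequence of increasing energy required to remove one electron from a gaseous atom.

C is in period 2, group 14; Ne is in period 2, group 18; Na is in period 3, group 1; Sn is in period 5, group 14.
Removing the outermost electron gets harder across a period and easier down a group.
Neither a single period nor a single group — weigh both effects.
Sn > Na: the two effects oppose for this pair; the across-period effect wins (709 vs 496 kJ/mol).
C > Sn: C sits above Sn in group 14, so the down-group effect alone puts C higher.
Ne > C: both are in period 2; the period trend gives Ne the larger value.
Approximate values (kJ/mol): C 1086, Ne 2081, Na 496, Sn 709.
So from lowest to highest: Na < Sn < C < Ne.

Na, Sn, C, Ne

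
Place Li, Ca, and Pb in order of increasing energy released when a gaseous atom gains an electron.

Electron affinity generally becomes more exothermic across a period toward the halogens and less exothermic down a group.
Here both period and group differ, so the two effects have to be weighed against each other.
Pb > Ca: the two effects oppose for this pair; the across-period effect wins (35 vs 2 kJ/mol).
Li > Pb: the two effects oppose for this pair; the down-group effect wins (60 vs 35 kJ/mol).
Approximate values (kJ/mol): Li 60, Ca 2, Pb 35.
So from lowest to highest: Ca < Pb < Li.

Ca < Pb < Li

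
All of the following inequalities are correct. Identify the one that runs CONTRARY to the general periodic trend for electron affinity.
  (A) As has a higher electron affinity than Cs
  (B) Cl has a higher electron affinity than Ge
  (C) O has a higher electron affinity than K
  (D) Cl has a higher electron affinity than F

(D)

The general trend: electron affinity increases across a period and decreases down a group.
(A) As (period 4, group 15) vs Cs (period 6, group 1): the stated order agrees with the simple trend.
(B) Cl (period 3, group 17) vs Ge (period 4, group 14): the stated order agrees with the simple trend.
(C) O (period 2, group 16) vs K (period 4, group 1): the stated order agrees with the simple trend.
(D) Cl (period 3, group 17) vs F (period 2, group 17): the stated order contradicts the simple trend.
The exception is (D): F's small 2p subshell makes the incoming electron feel strong e⁻–e⁻ repulsion, so Cl actually releases more energy on gaining an electron.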